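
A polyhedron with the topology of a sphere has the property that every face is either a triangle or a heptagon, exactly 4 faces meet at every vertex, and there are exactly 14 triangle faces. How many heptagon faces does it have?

2

Let x be the number of heptagons; then F = 14 + x.
Edge–face incidences: 2E = 3·14 + 7·x = 42 + 7x.
Every vertex has degree 4, so 4V = 2E.
Euler: V − E + F = 2 ⇒ (2E)/4 − E + (14 + x) = 2.
Multiply by 8: 2·(2E) − 4·(2E) + 8·(14 + x) = 16, i.e. 112 + 8x − 2·(42 + 7x) = 16.
Collecting terms: −6x + 28 = 16, so −6x = −12, so x = 2.
Then 2E = 42 + 7·2 = 56, so E = 28, V = 2E/4 = 14, F = 14 + 2 = 16.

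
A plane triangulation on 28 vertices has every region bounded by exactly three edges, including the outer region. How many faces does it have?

52

In a plane triangulation 3F = 2E and V − E + F = 2, so F = 2V − 4 = 2·28 − 4 = 52.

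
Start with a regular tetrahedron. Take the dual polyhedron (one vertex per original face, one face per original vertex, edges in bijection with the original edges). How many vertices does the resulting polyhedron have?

4

The base solid has V = 4, E = 6, F = 4.
The dual swaps V and F and preserves E: V′ = F = 4, E′ = E = 6, F′ = V = 4.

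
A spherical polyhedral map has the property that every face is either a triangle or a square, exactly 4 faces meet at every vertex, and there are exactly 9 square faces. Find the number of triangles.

8

Let x be the number of triangles; then F = 9 + x.
Edge–face incidences: 2E = 4·9 + 3·x = 36 + 3x.
Every vertex has degree 4, so 4V = 2E.
Euler: V − E + F = 2 ⇒ (2E)/4 − E + (9 + x) = 2.
Multiply by 8: 2·(2E) − 4·(2E) + 8·(9 + x) = 16, i.e. 72 + 8x − 2·(36 + 3x) = 16.
Collecting terms: 2x = 16, so x = 8.
Then 2E = 36 + 3·8 = 60, so E = 30, V = 2E/4 = 15, F = 9 + 8 = 17.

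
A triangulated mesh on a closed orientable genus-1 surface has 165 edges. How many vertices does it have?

55

χ = 2 − 2·1 = 0, and every face is a triangle so 3F = 2E.
F = 2E/3 = 110. Then V = 0 + E − F = 0 + 165 − 110 = 55.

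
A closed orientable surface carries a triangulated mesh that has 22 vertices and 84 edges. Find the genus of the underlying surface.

Every face is a triangle and each edge borders two faces, so 3F = 2·84, giving F = 56.
χ = V − E + F = 22 − 84 + 56 = -6.
For a closed orientable surface χ = 2 − 2g, so g = (2 − (-6))/2 = 4.

4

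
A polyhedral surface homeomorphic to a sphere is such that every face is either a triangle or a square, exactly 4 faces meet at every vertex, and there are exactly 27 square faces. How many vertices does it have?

33

Let x be the number of triangles; then F = 27 + x.
Edge–face incidences: 2E = 4·27 + 3·x = 108 + 3x.
Every vertex has degree 4, so 4V = 2E.
Euler: V − E + F = 2 ⇒ (2E)/4 − E + (27 + x) = 2.
Multiply by 8: 2·(2E) − 4·(2E) + 8·(27 + x) = 16, i.e. 216 + 8x − 2·(108 + 3x) = 16.
Collecting terms: 2x = 16, so x = 8.
Then 2E = 108 + 3·8 = 132, so E = 66, V = 2E/4 = 33, F = 27 + 8 = 35.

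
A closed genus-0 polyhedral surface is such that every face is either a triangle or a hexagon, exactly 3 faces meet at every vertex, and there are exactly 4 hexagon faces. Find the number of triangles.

4

Let x be the number of triangles; then F = 4 + x.
Edge–face incidences: 2E = 6·4 + 3·x = 24 + 3x.
Every vertex has degree 3, so 3V = 2E.
Euler: V − E + F = 2 ⇒ (2E)/3 − E + (4 + x) = 2.
Multiply by 6: 2·(2E) − 3·(2E) + 6·(4 + x) = 12, i.e. 24 + 6x − (24 + 3x) = 12.
Collecting terms: 3x = 12, so x = 4.
Then 2E = 24 + 3·4 = 36, so E = 18, V = 2E/3 = 12, F = 4 + 4 = 8.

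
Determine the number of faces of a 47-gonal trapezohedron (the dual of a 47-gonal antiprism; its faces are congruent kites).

The n-trapezohedron (dual of the n-antiprism) has V = 2·47 + 2 = 96, E = 4·47 = 188, F = 2·47 = 94.

94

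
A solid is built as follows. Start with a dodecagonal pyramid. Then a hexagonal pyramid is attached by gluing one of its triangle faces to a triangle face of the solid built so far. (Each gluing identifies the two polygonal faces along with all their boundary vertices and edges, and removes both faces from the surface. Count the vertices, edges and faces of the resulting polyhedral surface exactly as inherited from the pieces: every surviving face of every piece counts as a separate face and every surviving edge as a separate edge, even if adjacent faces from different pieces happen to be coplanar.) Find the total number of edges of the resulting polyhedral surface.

33

A dodecagonal pyramid: V=13, E=24, F=13.
Attach a hexagonal pyramid (V=7, E=12, F=7) along a 3-gon: merge 3 vertices and 3 edges, delete both glued faces → V=17, E=33, F=18.
Check: V − E + F = 17 − 33 + 18 = 2.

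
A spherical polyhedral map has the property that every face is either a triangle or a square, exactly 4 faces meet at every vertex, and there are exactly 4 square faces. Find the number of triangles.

Let x be the number of triangles; then F = 4 + x.
Edge–face incidences: 2E = 4·4 + 3·x = 16 + 3x.
Every vertex has degree 4, so 4V = 2E.
Euler: V − E + F = 2 ⇒ (2E)/4 − E + (4 + x) = 2.
Multiply by 8: 2·(2E) − 4·(2E) + 8·(4 + x) = 16, i.e. 32 + 8x − 2·(16 + 3x) = 16.
Collecting terms: 2x = 16, so x = 8.
Then 2E = 16 + 3·8 = 40, so E = 20, V = 2E/4 = 10, F = 4 + 8 = 12.

8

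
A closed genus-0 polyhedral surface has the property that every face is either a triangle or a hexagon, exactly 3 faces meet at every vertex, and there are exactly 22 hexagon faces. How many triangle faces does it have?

Let x be the number of triangles; then F = 22 + x.
Edge–face incidences: 2E = 6·22 + 3·x = 132 + 3x.
Every vertex has degree 3, so 3V = 2E.
Euler: V − E + F = 2 ⇒ (2E)/3 − E + (22 + x) = 2.
Multiply by 6: 2·(2E) − 3·(2E) + 6·(22 + x) = 12, i.e. 132 + 6x − (132 + 3x) = 12.
Collecting terms: 3x = 12, so x = 4.
Then 2E = 132 + 3·4 = 144, so E = 72, V = 2E/3 = 48, F = 22 + 4 = 26.

4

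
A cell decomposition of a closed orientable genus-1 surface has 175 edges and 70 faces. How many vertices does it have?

For a closed orientable surface of genus 1, χ = 2 − 2·1 = 0.
V = 0 + E − F = 0 + 175 − 70 = 105.

105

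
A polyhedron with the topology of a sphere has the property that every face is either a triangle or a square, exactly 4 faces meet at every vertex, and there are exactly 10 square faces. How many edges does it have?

Let x be the number of triangles; then F = 10 + x.
Edge–face incidences: 2E = 4·10 + 3·x = 40 + 3x.
Every vertex has degree 4, so 4V = 2E.
Euler: V − E + F = 2 ⇒ (2E)/4 − E + (10 + x) = 2.
Multiply by 8: 2·(2E) − 4·(2E) + 8·(10 + x) = 16, i.e. 80 + 8x − 2·(40 + 3x) = 16.
Collecting terms: 2x = 16, so x = 8.
Then 2E = 40 + 3·8 = 64, so E = 32, V = 2E/4 = 16, F = 10 + 8 = 18.

32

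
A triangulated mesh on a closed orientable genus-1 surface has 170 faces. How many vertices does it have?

χ = 2 − 2·1 = 0, and every face is a triangle so 3F = 2E.
E = 3·170/2 = 255. Then V = 0 + E − F = 0 + 255 − 170 = 85.

85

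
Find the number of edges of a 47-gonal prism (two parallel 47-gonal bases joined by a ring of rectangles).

A prism on an n-gon has two n-gon bases and n rectangular sides: V = 2·47 = 94, E = 3·47 = 141, F = 47 + 2 = 49.
Check: V − E + F = 94 − 141 + 49 = 2.

141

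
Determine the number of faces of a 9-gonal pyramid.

A pyramid on an n-gon base has one n-gon and n triangles: V = 9 + 1 = 10, E = 2·9 = 18, F = 9 + 1 = 10.
Check: V − E + F = 10 − 18 + 10 = 2.

10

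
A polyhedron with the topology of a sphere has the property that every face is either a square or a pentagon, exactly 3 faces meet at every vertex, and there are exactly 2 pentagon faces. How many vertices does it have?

10

Let x be the number of squares; then F = 2 + x.
Edge–face incidences: 2E = 5·2 + 4·x = 10 + 4x.
Every vertex has degree 3, so 3V = 2E.
Euler: V − E + F = 2 ⇒ (2E)/3 − E + (2 + x) = 2.
Multiply by 6: 2·(2E) − 3·(2E) + 6·(2 + x) = 12, i.e. 12 + 6x − (10 + 4x) = 12.
Collecting terms: 2x + 2 = 12, so 2x = 10, so x = 5.
Then 2E = 10 + 4·5 = 30, so E = 15, V = 2E/3 = 10, F = 2 + 5 = 7.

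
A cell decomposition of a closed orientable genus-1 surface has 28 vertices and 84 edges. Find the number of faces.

For a closed orientable surface of genus 1, χ = 2 − 2·1 = 0.
F = 0 − V + E = 0 − 28 + 84 = 56.

56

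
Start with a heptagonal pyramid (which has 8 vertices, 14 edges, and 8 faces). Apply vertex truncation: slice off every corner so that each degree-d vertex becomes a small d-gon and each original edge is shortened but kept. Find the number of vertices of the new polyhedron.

28

Truncation replaces each original edge-end by a new vertex, so V′ = 2E = 28.
Each original edge survives, and each old vertex of degree d contributes d new edges; summing degrees gives Σd = 2E, so E′ = E + 2E = 3E = 42.
Each original face survives and each original vertex becomes one new face: F′ = F + V = 16.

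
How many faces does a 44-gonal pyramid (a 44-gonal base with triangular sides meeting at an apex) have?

45

A pyramid on an n-gon base has one n-gon and n triangles: V = 44 + 1 = 45, E = 2·44 = 88, F = 44 + 1 = 45.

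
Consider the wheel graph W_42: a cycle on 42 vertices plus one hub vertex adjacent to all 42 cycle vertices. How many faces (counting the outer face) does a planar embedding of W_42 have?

43

W_42 has V = 42 + 1 = 43 vertices and E = 2·42 = 84 edges.
By Euler's formula F = 2 − V + E = 2 − 43 + 84 = 43.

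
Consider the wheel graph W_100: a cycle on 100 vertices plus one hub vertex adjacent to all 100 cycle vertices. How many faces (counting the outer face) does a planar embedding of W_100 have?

W_100 has V = 100 + 1 = 101 vertices and E = 2·100 = 200 edges.
By Euler's formula F = 2 − V + E = 2 − 101 + 200 = 101.

101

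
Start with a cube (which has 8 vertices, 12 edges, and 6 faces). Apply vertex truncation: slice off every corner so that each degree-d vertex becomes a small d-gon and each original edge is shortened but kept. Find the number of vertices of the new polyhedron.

Truncation replaces each original edge-end by a new vertex, so V′ = 2E = 24.
Each original edge survives, and each old vertex of degree d contributes d new edges; summing degrees gives Σd = 2E, so E′ = E + 2E = 3E = 36.
Each original face survives and each original vertex becomes one new face: F′ = F + V = 14.

24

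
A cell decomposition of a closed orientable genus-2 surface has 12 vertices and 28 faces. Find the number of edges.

For a closed orientable surface of genus 2, χ = 2 − 2·2 = -2.
E = V + F − (-2) = 12 + 28 − (-2) = 42.

42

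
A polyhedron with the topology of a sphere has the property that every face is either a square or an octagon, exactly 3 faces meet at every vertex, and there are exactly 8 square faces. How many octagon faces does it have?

Let x be the number of octagons; then F = 8 + x.
Edge–face incidences: 2E = 4·8 + 8·x = 32 + 8x.
Every vertex has degree 3, so 3V = 2E.
Euler: V − E + F = 2 ⇒ (2E)/3 − E + (8 + x) = 2.
Multiply by 6: 2·(2E) − 3·(2E) + 6·(8 + x) = 12, i.e. 48 + 6x − (32 + 8x) = 12.
Collecting terms: −2x + 16 = 12, so −2x = −4, so x = 2.
Then 2E = 32 + 8·2 = 48, so E = 24, V = 2E/3 = 16, F = 8 + 2 = 10.

2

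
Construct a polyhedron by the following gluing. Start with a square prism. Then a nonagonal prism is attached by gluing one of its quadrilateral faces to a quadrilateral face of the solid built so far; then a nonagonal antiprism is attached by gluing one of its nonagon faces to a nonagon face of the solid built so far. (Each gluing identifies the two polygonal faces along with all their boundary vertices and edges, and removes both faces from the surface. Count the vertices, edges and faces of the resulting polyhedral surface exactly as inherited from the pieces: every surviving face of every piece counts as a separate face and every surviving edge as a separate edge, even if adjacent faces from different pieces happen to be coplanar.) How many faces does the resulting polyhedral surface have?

33

A square prism: V=8, E=12, F=6.
Attach a nonagonal prism (V=18, E=27, F=11) along a 4-gon: merge 4 vertices and 4 edges, delete both glued faces → V=22, E=35, F=15.
Attach a nonagonal antiprism (V=18, E=36, F=20) along a 9-gon: merge 9 vertices and 9 edges, delete both glued faces → V=31, E=62, F=33.
Check: V − E + F = 31 − 62 + 33 = 2.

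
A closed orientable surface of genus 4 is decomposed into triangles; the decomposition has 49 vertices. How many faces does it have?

110

χ = 2 − 2·4 = -6, and every face is a triangle so 3F = 2E.
V − E + F = -6 with E = 3F/2 gives 49 − (3/2 − 1)·F = -6, so F = 110 and E = 165.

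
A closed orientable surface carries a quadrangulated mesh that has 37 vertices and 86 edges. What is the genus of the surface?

4

Every face is a square and each edge borders two faces, so 4F = 2·86, giving F = 43.
χ = V − E + F = 37 − 86 + 43 = -6.
For a closed orientable surface χ = 2 − 2g, so g = (2 − (-6))/2 = 4.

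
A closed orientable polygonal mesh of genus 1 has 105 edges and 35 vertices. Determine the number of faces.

70

For a closed orientable surface of genus 1, χ = 2 − 2·1 = 0.
F = 0 − V + E = 0 − 35 + 105 = 70.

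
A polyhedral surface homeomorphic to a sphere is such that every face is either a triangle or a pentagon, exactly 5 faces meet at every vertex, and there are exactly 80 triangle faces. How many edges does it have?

Let x be the number of pentagons; then F = 80 + x.
Edge–face incidences: 2E = 3·80 + 5·x = 240 + 5x.
Every vertex has degree 5, so 5V = 2E.
Euler: V − E + F = 2 ⇒ (2E)/5 − E + (80 + x) = 2.
Multiply by 10: 2·(2E) − 5·(2E) + 10·(80 + x) = 20, i.e. 800 + 10x − 3·(240 + 5x) = 20.
Collecting terms: −5x + 80 = 20, so −5x = −60, so x = 12.
Then 2E = 240 + 5·12 = 300, so E = 150, V = 2E/5 = 60, F = 80 + 12 = 92.

150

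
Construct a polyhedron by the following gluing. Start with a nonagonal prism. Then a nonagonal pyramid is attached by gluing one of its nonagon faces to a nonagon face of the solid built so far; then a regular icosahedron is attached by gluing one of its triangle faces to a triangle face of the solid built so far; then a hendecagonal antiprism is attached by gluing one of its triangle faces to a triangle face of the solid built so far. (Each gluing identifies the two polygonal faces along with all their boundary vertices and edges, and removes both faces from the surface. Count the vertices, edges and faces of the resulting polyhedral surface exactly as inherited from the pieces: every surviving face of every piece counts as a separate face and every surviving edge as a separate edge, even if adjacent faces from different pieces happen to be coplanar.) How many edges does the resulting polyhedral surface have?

104

A nonagonal prism: V=18, E=27, F=11.
Attach a nonagonal pyramid (V=10, E=18, F=10) along a 9-gon: merge 9 vertices and 9 edges, delete both glued faces → V=19, E=36, F=19.
Attach a regular icosahedron (V=12, E=30, F=20) along a 3-gon: merge 3 vertices and 3 edges, delete both glued faces → V=28, E=63, F=37.
Attach a hendecagonal antiprism (V=22, E=44, F=24) along a 3-gon: merge 3 vertices and 3 edges, delete both glued faces → V=47, E=104, F=59.
Check: V − E + F = 47 − 104 + 59 = 2.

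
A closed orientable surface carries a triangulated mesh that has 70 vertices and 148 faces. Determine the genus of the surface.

Every face is a triangle, so 2E = 3·148 = 444, giving E = 222.
χ = V − E + F = 70 − 222 + 148 = -4.
For a closed orientable surface χ = 2 − 2g, so g = (2 − (-4))/2 = 3.

3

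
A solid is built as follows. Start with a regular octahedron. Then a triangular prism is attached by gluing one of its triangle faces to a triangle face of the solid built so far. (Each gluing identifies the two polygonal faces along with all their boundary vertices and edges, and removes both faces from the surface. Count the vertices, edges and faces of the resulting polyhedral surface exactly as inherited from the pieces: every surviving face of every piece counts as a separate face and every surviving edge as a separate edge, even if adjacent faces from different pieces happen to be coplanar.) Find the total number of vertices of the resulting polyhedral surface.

A regular octahedron: V=6, E=12, F=8.
Attach a triangular prism (V=6, E=9, F=5) along a 3-gon: merge 3 vertices and 3 edges, delete both glued faces → V=9, E=18, F=11.
Check: V − E + F = 9 − 18 + 11 = 2.

9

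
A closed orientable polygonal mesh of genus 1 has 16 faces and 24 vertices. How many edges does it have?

40

For a closed orientable surface of genus 1, χ = 2 − 2·1 = 0.
E = V + F − (0) = 24 + 16 − (0) = 40.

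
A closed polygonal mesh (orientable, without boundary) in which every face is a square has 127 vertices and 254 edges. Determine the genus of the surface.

Every face is a square and each edge borders two faces, so 4F = 2·254, giving F = 127.
χ = V − E + F = 127 − 254 + 127 = 0.
For a closed orientable surface χ = 2 − 2g, so g = (2 − (0))/2 = 1.

1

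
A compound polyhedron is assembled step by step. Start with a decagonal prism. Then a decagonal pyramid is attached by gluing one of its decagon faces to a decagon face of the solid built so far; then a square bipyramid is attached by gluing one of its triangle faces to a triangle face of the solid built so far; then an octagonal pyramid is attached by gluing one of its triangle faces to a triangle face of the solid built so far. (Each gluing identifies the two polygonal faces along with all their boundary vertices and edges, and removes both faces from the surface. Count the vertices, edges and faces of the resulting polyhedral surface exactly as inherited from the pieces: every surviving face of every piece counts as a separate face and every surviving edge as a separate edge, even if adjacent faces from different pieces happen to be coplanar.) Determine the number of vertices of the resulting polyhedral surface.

A decagonal prism: V=20, E=30, F=12.
Attach a decagonal pyramid (V=11, E=20, F=11) along a 10-gon: merge 10 vertices and 10 edges, delete both glued faces → V=21, E=40, F=21.
Attach a square bipyramid (V=6, E=12, F=8) along a 3-gon: merge 3 vertices and 3 edges, delete both glued faces → V=24, E=49, F=27.
Attach an octagonal pyramid (V=9, E=16, F=9) along a 3-gon: merge 3 vertices and 3 edges, delete both glued faces → V=30, E=62, F=34.
Check: V − E + F = 30 − 62 + 34 = 2.

30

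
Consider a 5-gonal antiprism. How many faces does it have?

An antiprism on an n-gon has two n-gon caps and 2n triangles: V = 2·5 = 10, E = 4·5 = 20, F = 2·5 + 2 = 12.
Check: V − E + F = 10 − 20 + 12 = 2.

12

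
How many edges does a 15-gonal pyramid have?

A pyramid on an n-gon base has one n-gon and n triangles: V = 15 + 1 = 16, E = 2·15 = 30, F = 15 + 1 = 16.

30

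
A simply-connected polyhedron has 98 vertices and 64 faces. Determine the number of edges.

Here V − E + F = 2.
E = V + F − (2) = 98 + 64 − (2) = 160.

160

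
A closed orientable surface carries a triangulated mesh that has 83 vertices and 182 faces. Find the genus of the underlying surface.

5

Every face is a triangle, so 2E = 3·182 = 546, giving E = 273.
χ = V − E + F = 83 − 273 + 182 = -8.
For a closed orientable surface χ = 2 − 2g, so g = (2 − (-8))/2 = 5.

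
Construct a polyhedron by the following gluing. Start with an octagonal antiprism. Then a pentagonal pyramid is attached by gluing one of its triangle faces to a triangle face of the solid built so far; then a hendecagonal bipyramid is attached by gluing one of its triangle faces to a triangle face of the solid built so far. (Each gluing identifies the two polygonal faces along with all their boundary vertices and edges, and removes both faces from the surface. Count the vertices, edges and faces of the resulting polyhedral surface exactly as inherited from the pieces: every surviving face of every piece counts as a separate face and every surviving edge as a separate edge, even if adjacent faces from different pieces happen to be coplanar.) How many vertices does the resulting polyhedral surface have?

An octagonal antiprism: V=16, E=32, F=18.
Attach a pentagonal pyramid (V=6, E=10, F=6) along a 3-gon: merge 3 vertices and 3 edges, delete both glued faces → V=19, E=39, F=22.
Attach a hendecagonal bipyramid (V=13, E=33, F=22) along a 3-gon: merge 3 vertices and 3 edges, delete both glued faces → V=29, E=69, F=42.
Check: V − E + F = 29 − 69 + 42 = 2.

29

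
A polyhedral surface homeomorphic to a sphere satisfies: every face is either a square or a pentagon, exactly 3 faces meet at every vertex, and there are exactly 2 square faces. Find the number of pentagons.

8

Let x be the number of pentagons; then F = 2 + x.
Edge–face incidences: 2E = 4·2 + 5·x = 8 + 5x.
Every vertex has degree 3, so 3V = 2E.
Euler: V − E + F = 2 ⇒ (2E)/3 − E + (2 + x) = 2.
Multiply by 6: 2·(2E) − 3·(2E) + 6·(2 + x) = 12, i.e. 12 + 6x − (8 + 5x) = 12.
Collecting terms: x + 4 = 12, so x = 8.
Then 2E = 8 + 5·8 = 48, so E = 24, V = 2E/3 = 16, F = 2 + 8 = 10.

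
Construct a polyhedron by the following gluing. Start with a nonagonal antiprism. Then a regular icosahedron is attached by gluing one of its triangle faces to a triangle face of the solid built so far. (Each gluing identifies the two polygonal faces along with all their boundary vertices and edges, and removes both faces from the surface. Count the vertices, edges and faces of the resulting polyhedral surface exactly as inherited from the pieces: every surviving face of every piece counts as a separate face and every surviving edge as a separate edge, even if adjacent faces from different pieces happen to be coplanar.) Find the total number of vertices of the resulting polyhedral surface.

A nonagonal antiprism: V=18, E=36, F=20.
Attach a regular icosahedron (V=12, E=30, F=20) along a 3-gon: merge 3 vertices and 3 edges, delete both glued faces → V=27, E=63, F=38.
Check: V − E + F = 27 − 63 + 38 = 2.

27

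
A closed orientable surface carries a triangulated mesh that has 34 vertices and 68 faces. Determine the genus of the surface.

Every face is a triangle, so 2E = 3·68 = 204, giving E = 102.
χ = V − E + F = 34 − 102 + 68 = 0.
For a closed orientable surface χ = 2 − 2g, so g = (2 − (0))/2 = 1.

1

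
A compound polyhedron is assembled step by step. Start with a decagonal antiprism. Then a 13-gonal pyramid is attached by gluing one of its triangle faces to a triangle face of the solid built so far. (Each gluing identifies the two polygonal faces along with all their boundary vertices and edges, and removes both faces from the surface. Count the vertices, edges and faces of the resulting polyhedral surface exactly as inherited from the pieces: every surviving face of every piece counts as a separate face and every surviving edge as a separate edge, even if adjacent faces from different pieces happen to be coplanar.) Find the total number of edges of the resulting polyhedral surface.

63

A decagonal antiprism: V=20, E=40, F=22.
Attach a 13-gonal pyramid (V=14, E=26, F=14) along a 3-gon: merge 3 vertices and 3 edges, delete both glued faces → V=31, E=63, F=34.
Check: V − E + F = 31 − 63 + 34 = 2.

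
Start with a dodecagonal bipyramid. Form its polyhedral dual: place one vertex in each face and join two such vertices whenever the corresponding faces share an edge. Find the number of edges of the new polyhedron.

36

The base solid has V = 14, E = 36, F = 24.
The dual swaps V and F and preserves E: V′ = F = 24, E′ = E = 36, F′ = V = 14.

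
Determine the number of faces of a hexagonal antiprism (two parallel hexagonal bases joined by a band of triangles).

An antiprism on an n-gon has two n-gon caps and 2n triangles: V = 2·6 = 12, E = 4·6 = 24, F = 2·6 + 2 = 14.
Check: V − E + F = 12 − 24 + 14 = 2.

14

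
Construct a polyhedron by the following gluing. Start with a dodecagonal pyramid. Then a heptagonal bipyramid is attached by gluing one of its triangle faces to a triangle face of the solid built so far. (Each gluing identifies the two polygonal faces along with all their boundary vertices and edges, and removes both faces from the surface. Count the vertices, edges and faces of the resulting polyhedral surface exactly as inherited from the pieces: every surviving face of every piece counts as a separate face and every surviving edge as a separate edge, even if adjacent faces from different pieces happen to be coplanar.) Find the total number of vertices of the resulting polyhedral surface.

A dodecagonal pyramid: V=13, E=24, F=13.
Attach a heptagonal bipyramid (V=9, E=21, F=14) along a 3-gon: merge 3 vertices and 3 edges, delete both glued faces → V=19, E=42, F=25.
Check: V − E + F = 19 − 42 + 25 = 2.

19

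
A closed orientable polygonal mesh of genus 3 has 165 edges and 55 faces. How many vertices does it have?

For a closed orientable surface of genus 3, χ = 2 − 2·3 = -4.
V = -4 + E − F = -4 + 165 − 55 = 106.

106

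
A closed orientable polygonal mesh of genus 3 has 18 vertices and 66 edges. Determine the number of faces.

For a closed orientable surface of genus 3, χ = 2 − 2·3 = -4.
F = -4 − V + E = -4 − 18 + 66 = 44.

44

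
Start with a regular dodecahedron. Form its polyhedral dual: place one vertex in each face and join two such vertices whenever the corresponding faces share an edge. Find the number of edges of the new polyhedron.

30

The base solid has V = 20, E = 30, F = 12.
The dual swaps V and F and preserves E: V′ = F = 12, E′ = E = 30, F′ = V = 20.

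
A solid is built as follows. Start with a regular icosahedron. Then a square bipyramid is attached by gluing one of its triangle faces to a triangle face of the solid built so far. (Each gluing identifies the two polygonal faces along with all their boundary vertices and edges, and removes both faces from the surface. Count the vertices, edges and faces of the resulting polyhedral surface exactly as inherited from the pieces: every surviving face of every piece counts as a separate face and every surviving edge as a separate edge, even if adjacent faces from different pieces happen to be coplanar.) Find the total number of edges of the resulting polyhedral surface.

39

A regular icosahedron: V=12, E=30, F=20.
Attach a square bipyramid (V=6, E=12, F=8) along a 3-gon: merge 3 vertices and 3 edges, delete both glued faces → V=15, E=39, F=26.
Check: V − E + F = 15 − 39 + 26 = 2.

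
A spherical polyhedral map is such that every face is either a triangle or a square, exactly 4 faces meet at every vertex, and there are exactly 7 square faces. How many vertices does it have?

Let x be the number of triangles; then F = 7 + x.
Edge–face incidences: 2E = 4·7 + 3·x = 28 + 3x.
Every vertex has degree 4, so 4V = 2E.
Euler: V − E + F = 2 ⇒ (2E)/4 − E + (7 + x) = 2.
Multiply by 8: 2·(2E) − 4·(2E) + 8·(7 + x) = 16, i.e. 56 + 8x − 2·(28 + 3x) = 16.
Collecting terms: 2x = 16, so x = 8.
Then 2E = 28 + 3·8 = 52, so E = 26, V = 2E/4 = 13, F = 7 + 8 = 15.

13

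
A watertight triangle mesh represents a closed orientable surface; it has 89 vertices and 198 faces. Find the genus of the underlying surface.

6

Every face is a triangle, so 2E = 3·198 = 594, giving E = 297.
χ = V − E + F = 89 − 297 + 198 = -10.
For a closed orientable surface χ = 2 − 2g, so g = (2 − (-10))/2 = 6.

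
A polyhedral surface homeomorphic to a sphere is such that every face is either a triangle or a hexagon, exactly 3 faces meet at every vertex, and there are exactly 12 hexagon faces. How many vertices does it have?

28

Let x be the number of triangles; then F = 12 + x.
Edge–face incidences: 2E = 6·12 + 3·x = 72 + 3x.
Every vertex has degree 3, so 3V = 2E.
Euler: V − E + F = 2 ⇒ (2E)/3 − E + (12 + x) = 2.
Multiply by 6: 2·(2E) − 3·(2E) + 6·(12 + x) = 12, i.e. 72 + 6x − (72 + 3x) = 12.
Collecting terms: 3x = 12, so x = 4.
Then 2E = 72 + 3·4 = 84, so E = 42, V = 2E/3 = 28, F = 12 + 4 = 16.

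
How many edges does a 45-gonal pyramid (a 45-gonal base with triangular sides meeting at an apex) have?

90

A pyramid on an n-gon base has one n-gon and n triangles: V = 45 + 1 = 46, E = 2·45 = 90, F = 45 + 1 = 46.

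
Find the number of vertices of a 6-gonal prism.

12

A prism on an n-gon has two n-gon bases and n rectangular sides: V = 2·6 = 12, E = 3·6 = 18, F = 6 + 2 = 8.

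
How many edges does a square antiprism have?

16

An antiprism on an n-gon has two n-gon caps and 2n triangles: V = 2·4 = 8, E = 4·4 = 16, F = 2·4 + 2 = 10.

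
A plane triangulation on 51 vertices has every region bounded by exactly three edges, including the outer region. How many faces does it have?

98

In a plane triangulation 3F = 2E and V − E + F = 2, so F = 2V − 4 = 2·51 − 4 = 98.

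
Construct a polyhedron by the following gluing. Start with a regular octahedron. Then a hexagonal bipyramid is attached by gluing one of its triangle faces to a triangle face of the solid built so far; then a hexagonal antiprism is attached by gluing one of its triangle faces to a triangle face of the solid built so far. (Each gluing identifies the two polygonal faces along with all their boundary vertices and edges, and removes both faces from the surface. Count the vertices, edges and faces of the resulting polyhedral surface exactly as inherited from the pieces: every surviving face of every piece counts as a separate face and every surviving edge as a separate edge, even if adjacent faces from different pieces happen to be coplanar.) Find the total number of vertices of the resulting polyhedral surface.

A regular octahedron: V=6, E=12, F=8.
Attach a hexagonal bipyramid (V=8, E=18, F=12) along a 3-gon: merge 3 vertices and 3 edges, delete both glued faces → V=11, E=27, F=18.
Attach a hexagonal antiprism (V=12, E=24, F=14) along a 3-gon: merge 3 vertices and 3 edges, delete both glued faces → V=20, E=48, F=30.
Check: V − E + F = 20 − 48 + 30 = 2.

20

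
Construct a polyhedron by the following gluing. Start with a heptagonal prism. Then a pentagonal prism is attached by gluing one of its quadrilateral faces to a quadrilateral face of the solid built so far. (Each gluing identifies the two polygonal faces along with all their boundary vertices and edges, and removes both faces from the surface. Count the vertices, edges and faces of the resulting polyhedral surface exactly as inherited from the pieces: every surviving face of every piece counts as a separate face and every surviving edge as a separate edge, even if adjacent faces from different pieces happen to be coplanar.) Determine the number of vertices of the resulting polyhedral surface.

A heptagonal prism: V=14, E=21, F=9.
Attach a pentagonal prism (V=10, E=15, F=7) along a 4-gon: merge 4 vertices and 4 edges, delete both glued faces → V=20, E=32, F=14.
Check: V − E + F = 20 − 32 + 14 = 2.

20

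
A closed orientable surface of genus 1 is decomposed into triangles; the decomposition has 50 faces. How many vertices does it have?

χ = 2 − 2·1 = 0, and every face is a triangle so 3F = 2E.
E = 3·50/2 = 75. Then V = 0 + E − F = 0 + 75 − 50 = 25.

25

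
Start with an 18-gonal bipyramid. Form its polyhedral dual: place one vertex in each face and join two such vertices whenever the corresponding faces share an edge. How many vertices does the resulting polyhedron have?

The base solid has V = 20, E = 54, F = 36.
The dual swaps V and F and preserves E: V′ = F = 36, E′ = E = 54, F′ = V = 20.

36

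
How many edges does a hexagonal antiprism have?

An antiprism on an n-gon has two n-gon caps and 2n triangles: V = 2·6 = 12, E = 4·6 = 24, F = 2·6 + 2 = 14.

24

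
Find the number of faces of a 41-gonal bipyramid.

A bipyramid over an n-gon has 2n triangular faces and n + 2 vertices: V = 41 + 2 = 43, E = 3·41 = 123, F = 2·41 = 82.
Check: V − E + F = 43 − 123 + 82 = 2.

82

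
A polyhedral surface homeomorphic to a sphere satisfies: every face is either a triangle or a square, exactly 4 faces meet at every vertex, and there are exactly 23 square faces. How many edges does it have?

58

Let x be the number of triangles; then F = 23 + x.
Edge–face incidences: 2E = 4·23 + 3·x = 92 + 3x.
Every vertex has degree 4, so 4V = 2E.
Euler: V − E + F = 2 ⇒ (2E)/4 − E + (23 + x) = 2.
Multiply by 8: 2·(2E) − 4·(2E) + 8·(23 + x) = 16, i.e. 184 + 8x − 2·(92 + 3x) = 16.
Collecting terms: 2x = 16, so x = 8.
Then 2E = 92 + 3·8 = 116, so E = 58, V = 2E/4 = 29, F = 23 + 8 = 31.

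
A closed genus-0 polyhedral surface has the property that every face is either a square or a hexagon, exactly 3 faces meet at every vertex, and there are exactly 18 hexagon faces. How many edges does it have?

Let x be the number of squares; then F = 18 + x.
Edge–face incidences: 2E = 6·18 + 4·x = 108 + 4x.
Every vertex has degree 3, so 3V = 2E.
Euler: V − E + F = 2 ⇒ (2E)/3 − E + (18 + x) = 2.
Multiply by 6: 2·(2E) − 3·(2E) + 6·(18 + x) = 12, i.e. 108 + 6x − (108 + 4x) = 12.
Collecting terms: 2x = 12, so x = 6.
Then 2E = 108 + 4·6 = 132, so E = 66, V = 2E/3 = 44, F = 18 + 6 = 24.

66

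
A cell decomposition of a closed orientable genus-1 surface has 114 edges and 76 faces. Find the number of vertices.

38

For a closed orientable surface of genus 1, χ = 2 − 2·1 = 0.
V = 0 + E − F = 0 + 114 − 76 = 38.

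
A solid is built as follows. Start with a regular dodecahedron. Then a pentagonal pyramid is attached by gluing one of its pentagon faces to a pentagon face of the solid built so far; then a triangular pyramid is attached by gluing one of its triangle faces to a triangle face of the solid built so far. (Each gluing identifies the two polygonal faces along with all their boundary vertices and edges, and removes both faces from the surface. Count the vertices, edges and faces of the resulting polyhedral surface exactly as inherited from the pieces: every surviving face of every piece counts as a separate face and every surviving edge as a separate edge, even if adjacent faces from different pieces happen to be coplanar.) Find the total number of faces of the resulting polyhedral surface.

A regular dodecahedron: V=20, E=30, F=12.
Attach a pentagonal pyramid (V=6, E=10, F=6) along a 5-gon: merge 5 vertices and 5 edges, delete both glued faces → V=21, E=35, F=16.
Attach a triangular pyramid (V=4, E=6, F=4) along a 3-gon: merge 3 vertices and 3 edges, delete both glued faces → V=22, E=38, F=18.
Check: V − E + F = 22 − 38 + 18 = 2.

18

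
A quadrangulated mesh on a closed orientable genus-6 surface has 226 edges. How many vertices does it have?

103

χ = 2 − 2·6 = -10, and every face is a square so 4F = 2E.
F = 2E/4 = 113. Then V = -10 + E − F = -10 + 226 − 113 = 103.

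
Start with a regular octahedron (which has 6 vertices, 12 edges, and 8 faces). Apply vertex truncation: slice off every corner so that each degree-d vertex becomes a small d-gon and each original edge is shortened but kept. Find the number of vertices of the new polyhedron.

24

Truncation replaces each original edge-end by a new vertex, so V′ = 2E = 24.
Each original edge survives, and each old vertex of degree d contributes d new edges; summing degrees gives Σd = 2E, so E′ = E + 2E = 3E = 36.
Each original face survives and each original vertex becomes one new face: F′ = F + V = 14.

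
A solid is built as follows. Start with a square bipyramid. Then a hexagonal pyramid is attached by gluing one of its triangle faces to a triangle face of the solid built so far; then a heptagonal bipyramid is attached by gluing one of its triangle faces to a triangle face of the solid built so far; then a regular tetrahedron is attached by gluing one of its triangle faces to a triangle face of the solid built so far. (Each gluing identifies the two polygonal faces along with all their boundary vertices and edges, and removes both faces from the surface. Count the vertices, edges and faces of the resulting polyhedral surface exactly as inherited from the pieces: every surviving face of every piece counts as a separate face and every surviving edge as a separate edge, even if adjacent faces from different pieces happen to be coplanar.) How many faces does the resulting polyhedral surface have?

27

A square bipyramid: V=6, E=12, F=8.
Attach a hexagonal pyramid (V=7, E=12, F=7) along a 3-gon: merge 3 vertices and 3 edges, delete both glued faces → V=10, E=21, F=13.
Attach a heptagonal bipyramid (V=9, E=21, F=14) along a 3-gon: merge 3 vertices and 3 edges, delete both glued faces → V=16, E=39, F=25.
Attach a regular tetrahedron (V=4, E=6, F=4) along a 3-gon: merge 3 vertices and 3 edges, delete both glued faces → V=17, E=42, F=27.
Check: V − E + F = 17 − 42 + 27 = 2.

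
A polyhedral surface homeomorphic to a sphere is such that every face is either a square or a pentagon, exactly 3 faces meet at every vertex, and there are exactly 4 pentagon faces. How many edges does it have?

18

Let x be the number of squares; then F = 4 + x.
Edge–face incidences: 2E = 5·4 + 4·x = 20 + 4x.
Every vertex has degree 3, so 3V = 2E.
Euler: V − E + F = 2 ⇒ (2E)/3 − E + (4 + x) = 2.
Multiply by 6: 2·(2E) − 3·(2E) + 6·(4 + x) = 12, i.e. 24 + 6x − (20 + 4x) = 12.
Collecting terms: 2x + 4 = 12, so 2x = 8, so x = 4.
Then 2E = 20 + 4·4 = 36, so E = 18, V = 2E/3 = 12, F = 4 + 4 = 8.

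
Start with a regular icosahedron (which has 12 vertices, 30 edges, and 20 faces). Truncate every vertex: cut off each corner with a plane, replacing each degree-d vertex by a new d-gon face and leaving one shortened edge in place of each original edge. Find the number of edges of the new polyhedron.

90

Truncation replaces each original edge-end by a new vertex, so V′ = 2E = 60.
Each original edge survives, and each old vertex of degree d contributes d new edges; summing degrees gives Σd = 2E, so E′ = E + 2E = 3E = 90.
Each original face survives and each original vertex becomes one new face: F′ = F + V = 32.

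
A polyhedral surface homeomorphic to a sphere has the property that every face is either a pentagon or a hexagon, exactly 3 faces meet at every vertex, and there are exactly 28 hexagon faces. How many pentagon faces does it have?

Let x be the number of pentagons; then F = 28 + x.
Edge–face incidences: 2E = 6·28 + 5·x = 168 + 5x.
Every vertex has degree 3, so 3V = 2E.
Euler: V − E + F = 2 ⇒ (2E)/3 − E + (28 + x) = 2.
Multiply by 6: 2·(2E) − 3·(2E) + 6·(28 + x) = 12, i.e. 168 + 6x − (168 + 5x) = 12.
Collecting terms: x = 12.
Then 2E = 168 + 5·12 = 228, so E = 114, V = 2E/3 = 76, F = 28 + 12 = 40.

12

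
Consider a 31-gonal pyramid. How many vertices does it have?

32

A pyramid on an n-gon base has one n-gon and n triangles: V = 31 + 1 = 32, E = 2·31 = 62, F = 31 + 1 = 32.
Check: V − E + F = 32 − 62 + 32 = 2.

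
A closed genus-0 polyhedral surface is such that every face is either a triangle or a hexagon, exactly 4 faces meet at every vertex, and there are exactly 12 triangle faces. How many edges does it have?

Let x be the number of hexagons; then F = 12 + x.
Edge–face incidences: 2E = 3·12 + 6·x = 36 + 6x.
Every vertex has degree 4, so 4V = 2E.
Euler: V − E + F = 2 ⇒ (2E)/4 − E + (12 + x) = 2.
Multiply by 8: 2·(2E) − 4·(2E) + 8·(12 + x) = 16, i.e. 96 + 8x − 2·(36 + 6x) = 16.
Collecting terms: −4x + 24 = 16, so −4x = −8, so x = 2.
Then 2E = 36 + 6·2 = 48, so E = 24, V = 2E/4 = 12, F = 12 + 2 = 14.

24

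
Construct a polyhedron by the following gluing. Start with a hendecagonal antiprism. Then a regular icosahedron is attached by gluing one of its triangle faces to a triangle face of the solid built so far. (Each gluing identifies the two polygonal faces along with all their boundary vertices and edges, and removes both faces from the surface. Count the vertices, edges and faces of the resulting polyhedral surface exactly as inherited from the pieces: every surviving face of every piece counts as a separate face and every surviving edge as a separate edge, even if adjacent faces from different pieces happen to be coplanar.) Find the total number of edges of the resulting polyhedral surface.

A hendecagonal antiprism: V=22, E=44, F=24.
Attach a regular icosahedron (V=12, E=30, F=20) along a 3-gon: merge 3 vertices and 3 edges, delete both glued faces → V=31, E=71, F=42.
Check: V − E + F = 31 − 71 + 42 = 2.

71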